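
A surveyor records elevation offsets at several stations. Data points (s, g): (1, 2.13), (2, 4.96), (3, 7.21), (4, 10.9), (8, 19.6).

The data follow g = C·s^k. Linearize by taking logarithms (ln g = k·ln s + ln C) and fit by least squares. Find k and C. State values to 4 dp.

Let Y = ln g. Fitting Y = k·ln s + ln C by least squares:
XᵀX = [[7.9333, 5.2575]; [5.2575, 5]], rhs = [12.7793, 9.6973]ᵀ  (here Σln s = 5.2575, Σ(ln s)² = 7.9333, Σln g = 9.6973, Σln s·ln g = 12.7793).
Solving (det = 12.0252): k = 1.07381, ln C = 0.81034, so C = exp(0.81034) = 2.24868.

k = 1.0738, C = 2.2487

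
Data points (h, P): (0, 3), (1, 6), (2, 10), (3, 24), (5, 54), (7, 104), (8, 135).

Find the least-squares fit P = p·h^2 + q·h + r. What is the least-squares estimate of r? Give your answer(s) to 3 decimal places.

Compute the Gram sums: Σh^2·h^2 = 7220, Σh^2·h = 1016, Σh^2 = 152, Σh·h = 152, Σh = 26, Σ1 = 7.
For MᵀP: Σh^2·P = 15348, Σh·P = 2176, ΣP = 336.
Inverting the 3×3 Gram matrix, [p, q, r]ᵀ = [11981/5889, 1018/5889, 6244/1963]ᵀ.

r = 3.181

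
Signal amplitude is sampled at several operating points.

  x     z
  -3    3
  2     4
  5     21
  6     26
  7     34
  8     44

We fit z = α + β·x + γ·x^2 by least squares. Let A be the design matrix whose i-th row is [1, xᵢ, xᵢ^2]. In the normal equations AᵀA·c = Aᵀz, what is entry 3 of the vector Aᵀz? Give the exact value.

Entry 3 ↔ basis x^2, so (Aᵀz)_{3} = Σᵢ (x^2)·zᵢ = (9)·(3) + (4)·(4) + (25)·(21) + (36)·(26) + (49)·(34) + (64)·(44) = 5986.

5986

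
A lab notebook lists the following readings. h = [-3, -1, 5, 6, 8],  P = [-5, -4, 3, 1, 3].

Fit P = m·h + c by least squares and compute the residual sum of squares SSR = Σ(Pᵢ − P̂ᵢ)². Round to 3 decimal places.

SSR = 4.756

The normal system MᵀM·[m, c]ᵀ = MᵀP is [[135, 15]; [15, 5]]·[m, c]ᵀ = [64, -2]ᵀ.
det = 135·5 − 15² = 450.
m = (64·5 − 15·(-2))/450 = 7/9; c = (135·(-2) − 15·64)/450 = -41/15.
Residuals: 1/15, -22/45, 83/45, -14/15, -22/45; SSR = 214/45.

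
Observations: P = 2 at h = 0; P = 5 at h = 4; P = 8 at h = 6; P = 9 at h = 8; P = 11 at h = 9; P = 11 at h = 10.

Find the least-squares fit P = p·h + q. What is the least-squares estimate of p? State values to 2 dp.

Normal-equation sums: Σh·h = 297, Σh = 37, Σ1 = 6.
Moment sums: Σh·P = 349, ΣP = 46.
Normal equations: [[297, 37]; [37, 6]]·[p, q]ᵀ = [349, 46]ᵀ.
Determinant 297·6 − 37² = 413.
p = (349·6 − 37·46)/413 = 56/59; q = (297·46 − 37·349)/413 = 107/59.

p = 0.95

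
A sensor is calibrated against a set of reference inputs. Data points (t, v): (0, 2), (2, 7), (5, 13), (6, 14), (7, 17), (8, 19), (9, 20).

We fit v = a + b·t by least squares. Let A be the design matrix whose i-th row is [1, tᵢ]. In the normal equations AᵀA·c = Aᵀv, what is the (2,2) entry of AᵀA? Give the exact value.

Row 2 ↔ basis t, column 2 ↔ basis t, so (AᵀA)_{2,2} = Σᵢ (t)·(t) = (0)·(0) + (2)·(2) + (5)·(5) + (6)·(6) + (7)·(7) + (8)·(8) + (9)·(9) = 259.

259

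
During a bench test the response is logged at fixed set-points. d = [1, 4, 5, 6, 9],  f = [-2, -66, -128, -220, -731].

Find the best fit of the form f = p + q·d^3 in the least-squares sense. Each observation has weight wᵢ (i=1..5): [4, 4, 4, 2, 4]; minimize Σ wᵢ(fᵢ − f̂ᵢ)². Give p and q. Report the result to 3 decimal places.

p = -2.147, q = -1.000

The normal equations are: 18·p + 4108·q = -4148;  4108·p + 2297964·q = -2307540.
Eliminating q: 2297964·(row 1) − 4108·(row 2) gives 24487688·p = 2297964·(-4148) − 4108·(-2307540) = -52580352, so p = -6572544/3060961.
Then q = ((-2307540) − 4108·(-6572544/3060961))/2297964 = -3061967/3060961.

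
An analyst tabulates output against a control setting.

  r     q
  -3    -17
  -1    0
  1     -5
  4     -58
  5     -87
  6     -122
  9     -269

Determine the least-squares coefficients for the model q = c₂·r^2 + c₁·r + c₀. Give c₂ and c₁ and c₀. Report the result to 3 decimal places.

c₂ = -3.037, c₁ = -2.621, c₀ = 1.469

The normal equations are: 8821·c₂ + 1107·c₁ + 169·c₀ = -29442;  1107·c₂ + 169·c₁ + 21·c₀ = -3774;  169·c₂ + 21·c₁ + 7·c₀ = -558.
(Σr^2·r^2 = 8821, Σr^2·r = 1107, Σr^2 = 169, Σr·r = 169, Σr = 21, Σ1 = 7, Σr^2·q = -29442, Σr·q = -3774, Σq = -558.)
Inverting the 3×3 Gram matrix, [c₂, c₁, c₀]ᵀ = [-252496/83143, -217950/83143, 122140/83143]ᵀ.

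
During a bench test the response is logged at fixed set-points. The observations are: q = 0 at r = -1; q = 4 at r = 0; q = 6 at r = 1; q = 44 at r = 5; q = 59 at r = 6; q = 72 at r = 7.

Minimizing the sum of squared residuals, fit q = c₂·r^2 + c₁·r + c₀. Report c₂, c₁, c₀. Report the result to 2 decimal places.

c₂ = 0.90, c₁ = 3.73, c₀ = 2.87

Setting ∂/∂c₂ … = 0 gives: 4324·c₂ + 684·c₁ + 112·c₀ = 6758;  684·c₂ + 112·c₁ + 18·c₀ = 1084;  112·c₂ + 18·c₁ + 6·c₀ = 185.
(Σr^2·r^2 = 4324, Σr^2·r = 684, Σr^2 = 112, Σr·r = 112, Σr = 18, Σ1 = 6, Σr^2·q = 6758, Σr·q = 1084, Σq = 185.)
Solving the 3×3 system (Gaussian elimination) gives c₂ = 98/109, c₁ = 23557/6322, c₀ = 9078/3161.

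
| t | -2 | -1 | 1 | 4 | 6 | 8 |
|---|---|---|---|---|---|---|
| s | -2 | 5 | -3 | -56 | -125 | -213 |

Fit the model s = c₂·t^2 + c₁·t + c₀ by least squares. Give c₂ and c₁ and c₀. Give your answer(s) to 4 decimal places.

c₂ = -2.9821, c₁ = -3.3219, c₀ = 3.8280

From the data, Σt^2·t^2 = 5666, Σt^2·t = 784, Σt^2 = 122, Σt·t = 122, Σt = 16, Σ1 = 6.
And Σt^2·s = -19034, Σt·s = -2682, Σs = -394.
Solving the 3×3 system (Gaussian elimination) gives c₂ = -47335/15873, c₁ = -52729/15873, c₀ = 1558/407.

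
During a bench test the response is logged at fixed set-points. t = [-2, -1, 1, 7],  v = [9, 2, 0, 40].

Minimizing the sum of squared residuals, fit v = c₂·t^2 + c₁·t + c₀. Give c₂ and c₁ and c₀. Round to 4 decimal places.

c₂ = 1.0782, c₁ = -1.8628, c₀ = 0.2537

From the data, Σt^2·t^2 = 2419, Σt^2·t = 335, Σt^2 = 55, Σt·t = 55, Σt = 5, Σ1 = 4.
Moment sums: Σt^2·v = 1998, Σt·v = 260, Σv = 51.
Row-reducing yields c₂ = 731/678, c₁ = -421/226, c₀ = 86/339.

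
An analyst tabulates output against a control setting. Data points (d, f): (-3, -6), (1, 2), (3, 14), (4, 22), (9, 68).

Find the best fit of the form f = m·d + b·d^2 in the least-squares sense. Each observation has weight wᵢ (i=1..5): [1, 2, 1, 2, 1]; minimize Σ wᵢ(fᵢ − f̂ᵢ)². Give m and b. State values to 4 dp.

m = 3.4034, b = 0.4649

Normal-equation sums: Σwᵢ·d·d = 133, Σwᵢ·d·d^2 = 859, Σwᵢ·d^2·d^2 = 7237.
For MᵀWf: Σwᵢ·d·f = 852, Σwᵢ·d^2·f = 6288.
Determinant 133·7237 − 859² = 224640.
m = (852·7237 − 859·6288)/224640 = 7079/2080; b = (133·6288 − 859·852)/224640 = 967/2080.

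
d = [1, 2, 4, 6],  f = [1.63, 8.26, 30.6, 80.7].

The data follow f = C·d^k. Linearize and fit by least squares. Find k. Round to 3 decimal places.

k = 2.142

With ln fᵢ as the transformed response and ln dᵢ as the regressor:
Sums: Σln d = 3.8712, Σ(ln d)² = 5.6127, Σln f = 10.4117, Σln d·ln f = 14.0732.
Normal system: [[5.6127, 3.8712]; [3.8712, 4]]·[k, ln C]ᵀ = [14.0732, 10.4117]ᵀ.
Solving (det = 7.4645): k = 2.14172, ln C = 0.53018.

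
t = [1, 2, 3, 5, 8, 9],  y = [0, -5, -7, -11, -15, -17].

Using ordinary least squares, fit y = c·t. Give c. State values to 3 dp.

c = -1.951

The normal equations are: 184·c = -359.
(Σt·t = 184, Σt·y = -359.)
Hence c = -359 / 184 ≈ -1.95109.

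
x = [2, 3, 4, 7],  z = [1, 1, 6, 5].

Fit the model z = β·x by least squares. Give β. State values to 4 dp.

β = 0.8205

With design matrix A, AᵀA = [[78]] and Aᵀz = [64]ᵀ.
Hence β = 64 / 78 ≈ 0.820513.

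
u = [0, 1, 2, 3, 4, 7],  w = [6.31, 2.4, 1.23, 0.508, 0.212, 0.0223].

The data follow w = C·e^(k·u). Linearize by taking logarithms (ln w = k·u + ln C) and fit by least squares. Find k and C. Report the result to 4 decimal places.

k = -0.8032, C = 5.8006

Let Y = ln w. Fitting Y = k·u + ln C by least squares:
Sums: Σu = 17.0000, Σ(u)² = 79.0000, Σln w = -3.1070, Σu·ln w = -33.5692.
Normal system: [[79.0000, 17.0000]; [17.0000, 6]]·[k, ln C]ᵀ = [-33.5692, -3.1070]ᵀ.
Slope k = (n·Σu·ln w − Σu·Σln w)/(n·Σ(u)² − (Σu)²) = (6·-33.5692 − 17.0000·-3.1070)/185.0000 = -0.80322; ln C = (Σln w − k·Σu)/n = 1.75797, so C = exp(1.75797) = 5.80062.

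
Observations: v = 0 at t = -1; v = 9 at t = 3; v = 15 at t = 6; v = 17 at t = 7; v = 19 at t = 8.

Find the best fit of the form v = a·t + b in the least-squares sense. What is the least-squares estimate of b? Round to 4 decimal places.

b = 2.3158

Sums needed: Σt·t = 159, Σt = 23, Σ1 = 5.
And Σt·v = 388, Σv = 60.
So MᵀM·[a, b]ᵀ = Mᵀv: [[159, 23]; [23, 5]]·[a, b]ᵀ = [388, 60]ᵀ.
Determinant 159·5 − 23² = 266.
a = (388·5 − 23·60)/266 = 40/19; b = (159·60 − 23·388)/266 = 44/19.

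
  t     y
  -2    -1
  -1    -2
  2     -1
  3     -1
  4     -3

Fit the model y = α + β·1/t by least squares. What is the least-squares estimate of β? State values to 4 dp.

XᵀX·[α, β]ᵀ = Xᵀy reads: 5·α + (-5/12)·β = -8;  (-5/12)·α + (241/144)·β = 11/12.
Δ = 5·(241/144) − (-5/12)² = 295/36.
α = ((-8)·(241/144) − (-5/12)·(11/12))/(295/36) = -1873/1180; β = (5·(11/12) − (-5/12)·(-8))/(295/36) = 9/59.

β = 0.1525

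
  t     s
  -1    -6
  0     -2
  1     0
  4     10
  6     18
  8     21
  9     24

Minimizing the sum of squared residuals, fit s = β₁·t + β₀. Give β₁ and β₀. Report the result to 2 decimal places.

With design matrix M, MᵀM = [[199, 27]; [27, 7]] and Mᵀs = [538, 65]ᵀ.
Δ = 199·7 − 27² = 664.
β₁ = (538·7 − 27·65)/664 = 2011/664; β₀ = (199·65 − 27·538)/664 = -1591/664.

β₁ = 3.03, β₀ = -2.40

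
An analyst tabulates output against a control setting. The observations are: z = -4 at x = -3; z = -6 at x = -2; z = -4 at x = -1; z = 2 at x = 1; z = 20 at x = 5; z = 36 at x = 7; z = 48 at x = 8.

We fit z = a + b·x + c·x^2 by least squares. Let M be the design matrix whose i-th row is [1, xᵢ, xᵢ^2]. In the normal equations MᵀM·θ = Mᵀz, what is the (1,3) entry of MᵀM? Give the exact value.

153

Row 1 ↔ basis 1, column 3 ↔ basis x^2, so (MᵀM)_{1,3} = Σᵢ x^2 = (1)·(9) + (1)·(4) + (1)·(1) + (1)·(1) + (1)·(25) + (1)·(49) + (1)·(64) = 153.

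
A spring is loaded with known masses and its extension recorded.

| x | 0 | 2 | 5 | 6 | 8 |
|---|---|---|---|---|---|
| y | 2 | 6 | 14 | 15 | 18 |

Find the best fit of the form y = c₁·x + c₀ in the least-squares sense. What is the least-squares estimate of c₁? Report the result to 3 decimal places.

c₁ = 2.083

Setting ∂/∂c₁ … = 0 gives: 129·c₁ + 21·c₀ = 316;  21·c₁ + 5·c₀ = 55.
Δ = 129·5 − 21² = 204.
c₁ = (316·5 − 21·55)/204 = 25/12; c₀ = (129·55 − 21·316)/204 = 9/4.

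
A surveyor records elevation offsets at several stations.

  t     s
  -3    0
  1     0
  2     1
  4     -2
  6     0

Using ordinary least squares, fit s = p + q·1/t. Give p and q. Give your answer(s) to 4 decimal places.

Sums needed: Σ1 = 5, Σ1/t = 19/12, Σ1/t·1/t = 209/144.
For Mᵀs: Σs = -1, Σ1/t·s = 0.
Determinant 5·(209/144) − (19/12)² = 19/4.
p = ((-1)·(209/144) − (19/12)·0)/(19/4) = -11/36; q = (5·0 − (19/12)·(-1))/(19/4) = 1/3.

p = -0.3056, q = 0.3333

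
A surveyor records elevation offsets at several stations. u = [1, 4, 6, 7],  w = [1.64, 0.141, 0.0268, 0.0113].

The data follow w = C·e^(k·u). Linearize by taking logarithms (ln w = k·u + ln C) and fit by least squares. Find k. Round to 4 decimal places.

Let Y = ln w. Fitting Y = k·u + ln C by least squares:
Σu = 18.0000, Σ(u)² = 102.0000, Σln w = -9.5666, Σu·ln w = -60.4381.
Equations: 102.0000·k + 18.0000·ln C = -60.4381;  18.0000·k + 4·ln C = -9.5666.
Δ = 102.0000·4 − (18.0000)² = 84.0000; k = (-60.4381·4 − 18.0000·-9.5666)/84.0000 = -0.82802, ln C = (102.0000·-9.5666 − 18.0000·-60.4381)/84.0000 = 1.33442.

k = -0.8280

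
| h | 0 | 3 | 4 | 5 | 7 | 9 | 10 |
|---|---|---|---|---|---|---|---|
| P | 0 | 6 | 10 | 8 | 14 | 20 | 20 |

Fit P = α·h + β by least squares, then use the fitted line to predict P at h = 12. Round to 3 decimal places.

P̂ = 24.744

Sums needed: Σh·h = 280, Σh = 38, Σ1 = 7.
For MᵀP: Σh·P = 576, ΣP = 78.
Δ = 280·7 − 38² = 516.
α = (576·7 − 38·78)/516 = 89/43; β = (280·78 − 38·576)/516 = -4/43.
At h = 12: P̂ = (89/43)·(12) + (-4/43)·(1) = 1064/43.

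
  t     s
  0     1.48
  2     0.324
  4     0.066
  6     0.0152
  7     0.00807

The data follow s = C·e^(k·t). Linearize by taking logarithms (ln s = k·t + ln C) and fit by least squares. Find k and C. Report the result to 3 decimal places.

k = -0.751, C = 1.437

Let Y = ln s. Fitting Y = k·t + ln C by least squares:
XᵀX = [[105.0000, 19.0000]; [19.0000, 5]], rhs = [-71.9824, -12.4591]ᵀ  (here Σt = 19.0000, Σ(t)² = 105.0000, Σln s = -12.4591, Σt·ln s = -71.9824).
Δ = 105.0000·5 − (19.0000)² = 164.0000; k = (-71.9824·5 − 19.0000·-12.4591)/164.0000 = -0.75115, ln C = (105.0000·-12.4591 − 19.0000·-71.9824)/164.0000 = 0.36254, so C = exp(0.36254) = 1.43698.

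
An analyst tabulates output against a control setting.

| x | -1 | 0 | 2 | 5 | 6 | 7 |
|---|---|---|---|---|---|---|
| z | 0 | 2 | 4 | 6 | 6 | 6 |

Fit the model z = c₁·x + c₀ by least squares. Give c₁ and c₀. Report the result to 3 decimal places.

Sums needed: Σx·x = 115, Σx = 19, Σ1 = 6.
And Σx·z = 116, Σz = 24.
det = 115·6 − 19² = 329.
c₁ = (116·6 − 19·24)/329 = 240/329; c₀ = (115·24 − 19·116)/329 = 556/329.

c₁ = 0.729, c₀ = 1.690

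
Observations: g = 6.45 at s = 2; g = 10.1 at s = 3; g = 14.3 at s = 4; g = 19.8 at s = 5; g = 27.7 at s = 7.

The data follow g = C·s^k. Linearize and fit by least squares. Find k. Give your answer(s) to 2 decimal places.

k = 1.19

With ln gᵢ as the transformed response and ln sᵢ as the regressor:
Σln s = 6.7334, Σ(ln s)² = 9.9861, Σln g = 13.1440, Σln s·ln g = 18.7890.
Normal system: [[9.9861, 6.7334]; [6.7334, 5]]·[k, ln C]ᵀ = [18.7890, 13.1440]ᵀ.
Δ = 9.9861·5 − (6.7334)² = 4.5917; k = (18.7890·5 − 6.7334·13.1440)/4.5917 = 1.18508, ln C = (9.9861·13.1440 − 6.7334·18.7890)/4.5917 = 1.03288.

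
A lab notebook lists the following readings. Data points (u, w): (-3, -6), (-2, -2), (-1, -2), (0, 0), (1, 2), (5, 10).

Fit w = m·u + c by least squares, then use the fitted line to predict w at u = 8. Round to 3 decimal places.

ŵ = 15.533

Forming MᵀM = [[40, 0]; [0, 6]] and Mᵀw = [76, 2]ᵀ gives MᵀM·[m, c]ᵀ = Mᵀw.
Determinant 40·6 − 0² = 240.
m = (76·6 − 0·2)/240 = 19/10; c = (40·2 − 0·76)/240 = 1/3.
At u = 8: ŵ = (19/10)·(8) + (1/3)·(1) = 233/15.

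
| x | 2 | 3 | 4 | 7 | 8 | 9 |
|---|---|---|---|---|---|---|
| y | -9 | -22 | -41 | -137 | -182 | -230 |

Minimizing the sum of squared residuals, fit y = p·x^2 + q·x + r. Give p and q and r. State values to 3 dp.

p = -3.039, q = 1.687, r = 0.187

The normal equations are: 13411·p + 1683·q + 223·r = -37881;  1683·p + 223·q + 33·r = -4733;  223·p + 33·q + 6·r = -621.
Row-reducing yields p = -231/76, q = 10643/6308, r = 591/3154.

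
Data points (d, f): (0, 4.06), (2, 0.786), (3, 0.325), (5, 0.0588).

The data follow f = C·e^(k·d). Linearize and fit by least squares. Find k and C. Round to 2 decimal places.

Let Y = ln f. Fitting Y = k·d + ln C by least squares:
Σd = 10.0000, Σ(d)² = 38.0000, Σln f = -2.7972, Σd·ln f = -18.0215.
Equations: 38.0000·k + 10.0000·ln C = -18.0215;  10.0000·k + 4·ln C = -2.7972.
Δ = 38.0000·4 − (10.0000)² = 52.0000; k = (-18.0215·4 − 10.0000·-2.7972)/52.0000 = -0.84835, ln C = (38.0000·-2.7972 − 10.0000·-18.0215)/52.0000 = 1.42159, so C = exp(1.42159) = 4.14369.

k = -0.85, C = 4.14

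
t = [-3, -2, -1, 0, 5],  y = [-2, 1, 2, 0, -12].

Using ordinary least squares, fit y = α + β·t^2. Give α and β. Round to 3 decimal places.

Forming AᵀA = [[5, 39]; [39, 723]] and Aᵀy = [-11, -312]ᵀ gives AᵀA·[α, β]ᵀ = Aᵀy.
Determinant 5·723 − 39² = 2094.
α = ((-11)·723 − 39·(-312))/2094 = 1405/698; β = (5·(-312) − 39·(-11))/2094 = -377/698.

α = 2.013, β = -0.540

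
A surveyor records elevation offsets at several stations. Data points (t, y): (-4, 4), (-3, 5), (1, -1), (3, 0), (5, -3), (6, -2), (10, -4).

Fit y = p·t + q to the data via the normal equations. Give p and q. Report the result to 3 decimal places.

p = -0.644, q = 1.513

Forming XᵀX = [[196, 18]; [18, 7]] and Xᵀy = [-99, -1]ᵀ gives XᵀX·[p, q]ᵀ = Xᵀy.
Eliminating q: 7·(row 1) − 18·(row 2) gives 1048·p = 7·(-99) − 18·(-1) = -675, so p = -675/1048.
Then q = ((-1) − 18·(-675/1048))/7 = 793/524.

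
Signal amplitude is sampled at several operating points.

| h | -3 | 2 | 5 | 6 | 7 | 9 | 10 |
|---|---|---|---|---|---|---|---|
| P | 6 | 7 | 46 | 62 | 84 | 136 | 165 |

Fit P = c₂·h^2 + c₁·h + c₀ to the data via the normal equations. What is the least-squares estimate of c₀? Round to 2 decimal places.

Sums needed: Σh^2·h^2 = 20980, Σh^2·h = 2394, Σh^2 = 304, Σh·h = 304, Σh = 36, Σ1 = 7.
For XᵀP: Σh^2·P = 35096, Σh·P = 4060, ΣP = 506.
Normal equations: [[20980, 2394, 304]; [2394, 304, 36]; [304, 36, 7]]·[c₂, c₁, c₀]ᵀ = [35096, 4060, 506]ᵀ.
Row-reducing yields c₂ = 203470/136843, c₁ = 256456/136843, c₀ = -263534/136843.

c₀ = -1.93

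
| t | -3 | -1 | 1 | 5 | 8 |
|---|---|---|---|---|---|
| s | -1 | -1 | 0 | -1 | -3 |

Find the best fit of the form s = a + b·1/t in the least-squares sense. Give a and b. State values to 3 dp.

a = -1.199, b = 0.345

With design matrix A, AᵀA = [[5, -1/120]; [-1/120, 31201/14400]] and Aᵀs = [-6, 91/120]ᵀ.
Eliminating b: (31201/14400)·(row 1) − (-1/120)·(row 2) gives (39001/3600)·a = (31201/14400)·(-6) − (-1/120)·(91/120) = -37423/2880, so a = -187115/156004.
Then b = ((91/120) − (-1/120)·(-187115/156004))/(31201/14400) = 13470/39001.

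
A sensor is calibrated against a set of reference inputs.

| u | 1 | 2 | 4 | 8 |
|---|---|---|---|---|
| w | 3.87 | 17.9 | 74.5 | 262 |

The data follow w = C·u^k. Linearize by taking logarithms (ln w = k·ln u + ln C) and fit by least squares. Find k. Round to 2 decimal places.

Taking logs, ln w = k·ln u + ln C, so regress ln w on ln u.
Sums: Σln u = 4.1589, Σ(ln u)² = 6.7263, Σln w = 14.1172, Σln u·ln w = 19.5547.
Normal system: [[6.7263, 4.1589]; [4.1589, 4]]·[k, ln C]ᵀ = [19.5547, 14.1172]ᵀ.
Δ = 6.7263·4 − (4.1589)² = 9.6091; k = (19.5547·4 − 4.1589·14.1172)/9.6091 = 2.03005, ln C = (6.7263·14.1172 − 4.1589·19.5547)/9.6091 = 1.41861.

k = 2.03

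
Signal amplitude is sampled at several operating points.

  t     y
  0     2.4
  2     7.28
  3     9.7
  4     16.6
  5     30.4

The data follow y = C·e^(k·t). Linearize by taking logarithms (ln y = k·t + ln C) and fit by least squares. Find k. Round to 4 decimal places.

With ln yᵢ as the transformed response and tᵢ as the regressor:
Σt = 14.0000, Σ(t)² = 54.0000, Σln y = 11.3566, Σt·ln y = 39.0965.
Normal system: [[54.0000, 14.0000]; [14.0000, 5]]·[k, ln C]ᵀ = [39.0965, 11.3566]ᵀ.
Δ = 54.0000·5 − (14.0000)² = 74.0000; k = (39.0965·5 − 14.0000·11.3566)/74.0000 = 0.49311, ln C = (54.0000·11.3566 − 14.0000·39.0965)/74.0000 = 0.89060.

k = 0.4931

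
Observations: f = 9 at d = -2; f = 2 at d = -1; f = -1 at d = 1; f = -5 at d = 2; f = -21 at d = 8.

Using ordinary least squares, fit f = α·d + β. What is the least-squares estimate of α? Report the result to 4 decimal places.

α = -2.8333

From the data, Σd·d = 74, Σd = 8, Σ1 = 5.
Moment sums: Σd·f = -199, Σf = -16.
So XᵀX·[α, β]ᵀ = Xᵀf: [[74, 8]; [8, 5]]·[α, β]ᵀ = [-199, -16]ᵀ.
Determinant 74·5 − 8² = 306.
α = ((-199)·5 − 8·(-16))/306 = -17/6; β = (74·(-16) − 8·(-199))/306 = 4/3.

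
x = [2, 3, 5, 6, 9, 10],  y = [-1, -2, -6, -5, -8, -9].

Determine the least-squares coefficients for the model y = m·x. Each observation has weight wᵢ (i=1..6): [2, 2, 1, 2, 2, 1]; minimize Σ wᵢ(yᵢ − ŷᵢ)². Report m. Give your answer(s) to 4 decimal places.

Entries of MᵀWM: Σwᵢ·x·x = 385.
For MᵀWy: Σwᵢ·x·y = -340.
MᵀWM·[m]ᵀ = MᵀWy becomes [[385]]·[m]ᵀ = [-340]ᵀ.
m = (-340)/385 = -0.883117.

m = -0.8831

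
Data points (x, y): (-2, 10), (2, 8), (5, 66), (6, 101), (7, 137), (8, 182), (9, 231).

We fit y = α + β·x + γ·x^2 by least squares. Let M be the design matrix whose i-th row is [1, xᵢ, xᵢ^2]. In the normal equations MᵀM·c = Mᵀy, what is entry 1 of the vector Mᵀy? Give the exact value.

735

Entry 1 ↔ basis 1, so (Mᵀy)_{1} = Σᵢ yᵢ = (1)·(10) + (1)·(8) + (1)·(66) + (1)·(101) + (1)·(137) + (1)·(182) + (1)·(231) = 735.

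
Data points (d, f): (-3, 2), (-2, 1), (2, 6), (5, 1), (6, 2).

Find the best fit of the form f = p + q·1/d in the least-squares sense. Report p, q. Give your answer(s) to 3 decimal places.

With design matrix M, MᵀM = [[5, 1/30]; [1/30, 611/900]] and Mᵀf = [12, 71/30]ᵀ.
Eliminating q: (611/900)·(row 1) − (1/30)·(row 2) gives (509/150)·p = (611/900)·12 − (1/30)·(71/30) = 7261/900, so p = 7261/3054.
Then q = ((71/30) − (1/30)·(7261/3054))/(611/900) = 1715/509.

p = 2.378, q = 3.369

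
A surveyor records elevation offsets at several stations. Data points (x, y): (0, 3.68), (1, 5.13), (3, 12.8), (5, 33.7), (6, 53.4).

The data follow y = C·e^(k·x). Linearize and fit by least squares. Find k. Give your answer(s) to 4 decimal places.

Linearized form: ln y = k·x + ln C. From the 5 transformed points,
XᵀX = [[71.0000, 15.0000]; [15.0000, 5]], rhs = [50.7378, 12.9828]ᵀ  (here Σx = 15.0000, Σ(x)² = 71.0000, Σln y = 12.9828, Σx·ln y = 50.7378).
Δ = 71.0000·5 − (15.0000)² = 130.0000; k = (50.7378·5 − 15.0000·12.9828)/130.0000 = 0.45344, ln C = (71.0000·12.9828 − 15.0000·50.7378)/130.0000 = 1.23623.

k = 0.4534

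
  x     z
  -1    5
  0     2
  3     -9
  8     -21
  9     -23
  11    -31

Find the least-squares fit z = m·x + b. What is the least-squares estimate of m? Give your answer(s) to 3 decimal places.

Forming AᵀA = [[276, 30]; [30, 6]] and Aᵀz = [-748, -77]ᵀ gives AᵀA·[m, b]ᵀ = Aᵀz.
Δ = 276·6 − 30² = 756.
m = ((-748)·6 − 30·(-77))/756 = -121/42; b = (276·(-77) − 30·(-748))/756 = 11/7.

m = -2.881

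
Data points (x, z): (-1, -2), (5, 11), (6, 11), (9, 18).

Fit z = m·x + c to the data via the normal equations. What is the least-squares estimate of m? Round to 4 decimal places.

m = 1.9810

Normal-equation sums: Σx·x = 143, Σx = 19, Σ1 = 4.
And Σx·z = 285, Σz = 38.
So MᵀM·[m, c]ᵀ = Mᵀz: [[143, 19]; [19, 4]]·[m, c]ᵀ = [285, 38]ᵀ.
Eliminating c: 4·(row 1) − 19·(row 2) gives 211·m = 4·285 − 19·38 = 418, so m = 418/211.
Then c = (38 − 19·(418/211))/4 = 19/211.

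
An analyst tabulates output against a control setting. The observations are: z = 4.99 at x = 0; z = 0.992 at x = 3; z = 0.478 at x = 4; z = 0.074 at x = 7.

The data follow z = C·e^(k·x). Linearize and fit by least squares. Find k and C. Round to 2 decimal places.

k = -0.60, C = 5.36

Let Y = ln z. Fitting Y = k·x + ln C by least squares:
Σx = 14.0000, Σ(x)² = 74.0000, Σln z = -1.7424, Σx·ln z = -21.2025.
Normal system: [[74.0000, 14.0000]; [14.0000, 4]]·[k, ln C]ᵀ = [-21.2025, -1.7424]ᵀ.
Slope k = (n·Σx·ln z − Σx·Σln z)/(n·Σ(x)² − (Σx)²) = (4·-21.2025 − 14.0000·-1.7424)/100.0000 = -0.60416; ln C = (Σln z − k·Σx)/n = 1.67895, so C = exp(1.67895) = 5.35994.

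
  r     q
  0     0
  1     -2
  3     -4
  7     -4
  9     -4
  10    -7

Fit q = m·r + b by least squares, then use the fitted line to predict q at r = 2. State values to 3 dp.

Sums needed: Σr·r = 240, Σr = 30, Σ1 = 6.
Right-hand side: Σr·q = -148, Σq = -21.
So AᵀA·[m, b]ᵀ = Aᵀq: [[240, 30]; [30, 6]]·[m, b]ᵀ = [-148, -21]ᵀ.
det = 240·6 − 30² = 540.
m = ((-148)·6 − 30·(-21))/540 = -43/90; b = (240·(-21) − 30·(-148))/540 = -10/9.
At r = 2: q̂ = (-43/90)·(2) + (-10/9)·(1) = -31/15.

q̂ = -2.067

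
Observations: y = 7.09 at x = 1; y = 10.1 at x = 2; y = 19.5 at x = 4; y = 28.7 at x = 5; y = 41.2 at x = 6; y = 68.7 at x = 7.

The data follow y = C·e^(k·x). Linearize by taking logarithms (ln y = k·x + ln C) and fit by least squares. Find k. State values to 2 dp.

k = 0.37

Linearized form: ln y = k·x + ln C. From the 6 transformed points,
Over the data: Σx = 25.0000, Σ(x)² = 131.0000, Σln y = 18.5467, Σx·ln y = 87.1688.
Normal system: [[131.0000, 25.0000]; [25.0000, 6]]·[k, ln C]ᵀ = [87.1688, 18.5467]ᵀ.
Slope k = (n·Σx·ln y − Σx·Σln y)/(n·Σ(x)² − (Σx)²) = (6·87.1688 − 25.0000·18.5467)/161.0000 = 0.36860; ln C = (Σln y − k·Σx)/n = 1.55529.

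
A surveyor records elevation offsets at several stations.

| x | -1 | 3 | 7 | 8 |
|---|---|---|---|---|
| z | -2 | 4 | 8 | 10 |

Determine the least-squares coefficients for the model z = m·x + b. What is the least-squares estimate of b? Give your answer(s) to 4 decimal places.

b = -0.4433

Setting ∂/∂m … = 0 gives: 123·m + 17·b = 150;  17·m + 4·b = 20.
(Σx·x = 123, Σx = 17, Σ1 = 4, Σx·z = 150, Σz = 20.)
Eliminating b: 4·(row 1) − 17·(row 2) gives 203·m = 4·150 − 17·20 = 260, so m = 260/203.
Then b = (20 − 17·(260/203))/4 = -90/203.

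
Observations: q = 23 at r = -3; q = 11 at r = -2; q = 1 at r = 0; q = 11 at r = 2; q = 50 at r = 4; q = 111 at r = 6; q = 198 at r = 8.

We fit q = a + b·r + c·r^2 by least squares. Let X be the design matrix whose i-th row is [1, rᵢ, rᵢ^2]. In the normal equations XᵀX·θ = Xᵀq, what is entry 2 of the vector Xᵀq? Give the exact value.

Entry 2 ↔ basis r, so (Xᵀq)_{2} = Σᵢ (r)·qᵢ = (-3)·(23) + (-2)·(11) + (0)·(1) + (2)·(11) + (4)·(50) + (6)·(111) + (8)·(198) = 2381.

2381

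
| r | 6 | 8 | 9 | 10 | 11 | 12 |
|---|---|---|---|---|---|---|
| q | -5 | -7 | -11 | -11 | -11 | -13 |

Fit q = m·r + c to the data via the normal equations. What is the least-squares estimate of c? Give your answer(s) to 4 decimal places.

Setting ∂/∂m … = 0 gives: 546·m + 56·c = -572;  56·m + 6·c = -58.
(Σr·r = 546, Σr = 56, Σ1 = 6, Σr·q = -572, Σq = -58.)
Determinant 546·6 − 56² = 140.
m = ((-572)·6 − 56·(-58))/140 = -46/35; c = (546·(-58) − 56·(-572))/140 = 13/5.

c = 2.6000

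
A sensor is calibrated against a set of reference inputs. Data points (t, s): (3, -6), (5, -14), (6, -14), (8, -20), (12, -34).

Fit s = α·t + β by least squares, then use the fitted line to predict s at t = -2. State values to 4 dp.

Normal-equation sums: Σt·t = 278, Σt = 34, Σ1 = 5.
Moment sums: Σt·s = -740, Σs = -88.
Normal equations: [[278, 34]; [34, 5]]·[α, β]ᵀ = [-740, -88]ᵀ.
Eliminating β: 5·(row 1) − 34·(row 2) gives 234·α = 5·(-740) − 34·(-88) = -708, so α = -118/39.
Then β = ((-88) − 34·(-118/39))/5 = 116/39.
At t = -2: ŝ = (-118/39)·(-2) + (116/39)·(1) = 352/39.

ŝ = 9.0256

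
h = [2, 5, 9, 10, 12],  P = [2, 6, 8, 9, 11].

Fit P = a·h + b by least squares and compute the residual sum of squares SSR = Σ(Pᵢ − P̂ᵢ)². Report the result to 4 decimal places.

Sums needed: Σh·h = 354, Σh = 38, Σ1 = 5.
And Σh·P = 328, ΣP = 36.
det = 354·5 − 38² = 326.
a = (328·5 − 38·36)/326 = 136/163; b = (354·36 − 38·328)/326 = 140/163.
Residuals: -86/163, 158/163, -60/163, -33/163, 21/163; SSR = 230/163.

SSR = 1.4110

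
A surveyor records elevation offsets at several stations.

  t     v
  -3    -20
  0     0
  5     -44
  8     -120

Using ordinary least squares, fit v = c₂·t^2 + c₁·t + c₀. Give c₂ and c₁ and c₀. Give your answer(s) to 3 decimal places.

Sums needed: Σt^2·t^2 = 4802, Σt^2·t = 610, Σt^2 = 98, Σt·t = 98, Σt = 10, Σ1 = 4.
Right-hand side: Σt^2·v = -8960, Σt·v = -1120, Σv = -184.
XᵀX·[c₂, c₁, c₀]ᵀ = Xᵀv becomes [[4802, 610, 98]; [610, 98, 10]; [98, 10, 4]]·[c₂, c₁, c₀]ᵀ = [-8960, -1120, -184]ᵀ.
Solving the 3×3 system (Gaussian elimination) gives c₂ = -2, c₁ = 70/73, c₀ = 44/73.

c₂ = -2.000, c₁ = 0.959, c₀ = 0.603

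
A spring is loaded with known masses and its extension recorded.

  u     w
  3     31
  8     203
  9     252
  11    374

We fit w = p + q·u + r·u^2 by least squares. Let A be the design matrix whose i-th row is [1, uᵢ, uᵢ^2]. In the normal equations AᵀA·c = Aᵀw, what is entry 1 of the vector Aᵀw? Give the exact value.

860

Entry 1 ↔ basis 1, so (Aᵀw)_{1} = Σᵢ wᵢ = (1)·(31) + (1)·(203) + (1)·(252) + (1)·(374) = 860.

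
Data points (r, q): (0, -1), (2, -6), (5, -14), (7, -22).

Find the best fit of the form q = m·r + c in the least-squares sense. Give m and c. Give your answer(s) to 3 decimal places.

m = -2.948, c = -0.431

Compute the Gram sums: Σr·r = 78, Σr = 14, Σ1 = 4.
For Mᵀq: Σr·q = -236, Σq = -43.
MᵀM·[m, c]ᵀ = Mᵀq becomes [[78, 14]; [14, 4]]·[m, c]ᵀ = [-236, -43]ᵀ.
Determinant 78·4 − 14² = 116.
m = ((-236)·4 − 14·(-43))/116 = -171/58; c = (78·(-43) − 14·(-236))/116 = -25/58.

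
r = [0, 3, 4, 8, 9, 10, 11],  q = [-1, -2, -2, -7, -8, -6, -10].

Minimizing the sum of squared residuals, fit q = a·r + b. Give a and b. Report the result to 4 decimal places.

Entries of MᵀM: Σr·r = 391, Σr = 45, Σ1 = 7.
Moment sums: Σr·q = -312, Σq = -36.
Normal equations: [[391, 45]; [45, 7]]·[a, b]ᵀ = [-312, -36]ᵀ.
Δ = 391·7 − 45² = 712.
a = ((-312)·7 − 45·(-36))/712 = -141/178; b = (391·(-36) − 45·(-312))/712 = -9/178.

a = -0.7921, b = -0.0506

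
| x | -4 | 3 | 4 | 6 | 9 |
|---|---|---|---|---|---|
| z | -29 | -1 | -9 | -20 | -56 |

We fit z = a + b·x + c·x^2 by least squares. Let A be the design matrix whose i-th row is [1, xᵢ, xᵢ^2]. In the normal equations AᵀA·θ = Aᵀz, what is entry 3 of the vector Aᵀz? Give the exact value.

Entry 3 ↔ basis x^2, so (Aᵀz)_{3} = Σᵢ (x^2)·zᵢ = (16)·(-29) + (9)·(-1) + (16)·(-9) + (36)·(-20) + (81)·(-56) = -5873.

-5873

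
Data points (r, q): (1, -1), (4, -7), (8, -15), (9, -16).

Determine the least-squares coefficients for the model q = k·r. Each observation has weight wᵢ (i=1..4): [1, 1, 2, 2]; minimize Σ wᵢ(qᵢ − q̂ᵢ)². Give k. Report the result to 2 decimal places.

k = -1.81

With design matrix X, XᵀWX = [[307]] and XᵀWq = [-557]ᵀ.
Hence k = -557 / 307 ≈ -1.81433.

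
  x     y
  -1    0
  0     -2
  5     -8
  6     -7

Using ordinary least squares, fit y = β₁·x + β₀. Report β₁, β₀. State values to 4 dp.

MᵀM·[β₁, β₀]ᵀ = Mᵀy reads: 62·β₁ + 10·β₀ = -82;  10·β₁ + 4·β₀ = -17.
(Σx·x = 62, Σx = 10, Σ1 = 4, Σx·y = -82, Σy = -17.)
Eliminating β₀: 4·(row 1) − 10·(row 2) gives 148·β₁ = 4·(-82) − 10·(-17) = -158, so β₁ = -79/74.
Then β₀ = ((-17) − 10·(-79/74))/4 = -117/74.

β₁ = -1.0676, β₀ = -1.5811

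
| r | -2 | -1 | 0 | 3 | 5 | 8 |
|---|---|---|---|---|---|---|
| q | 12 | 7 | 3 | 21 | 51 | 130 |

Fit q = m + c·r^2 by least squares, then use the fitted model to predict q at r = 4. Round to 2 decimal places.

q̂ = 35.04

Sums needed: Σ1 = 6, Σr^2 = 103, Σr^2·r^2 = 4819.
Moment sums: Σq = 224, Σr^2·q = 9839.
Normal equations: [[6, 103]; [103, 4819]]·[m, c]ᵀ = [224, 9839]ᵀ.
Determinant 6·4819 − 103² = 18305.
m = (224·4819 − 103·9839)/18305 = 66039/18305; c = (6·9839 − 103·224)/18305 = 35962/18305.
At r = 4: q̂ = (66039/18305)·(1) + (35962/18305)·(16) = 91633/2615.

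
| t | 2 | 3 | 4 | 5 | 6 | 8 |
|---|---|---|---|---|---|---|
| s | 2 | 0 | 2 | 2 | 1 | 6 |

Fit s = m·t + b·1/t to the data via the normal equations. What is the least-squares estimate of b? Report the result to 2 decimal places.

b = -0.53

Compute the Gram sums: Σt·t = 154, Σt·1/t = 6, Σ1/t·1/t = 7301/14400.
And Σt·s = 76, Σ1/t·s = 169/60.
AᵀA·[m, b]ᵀ = Aᵀs becomes [[154, 6]; [6, 7301/14400]]·[m, b]ᵀ = [76, 169/60]ᵀ.
Determinant 154·(7301/14400) − 6² = 302977/7200.
m = (76·(7301/14400) − 6·(169/60))/(302977/7200) = 155758/302977; b = (154·(169/60) − 6·76)/(302977/7200) = -160080/302977.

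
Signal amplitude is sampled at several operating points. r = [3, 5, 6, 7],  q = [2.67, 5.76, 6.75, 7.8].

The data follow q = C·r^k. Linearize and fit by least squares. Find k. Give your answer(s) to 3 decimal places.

Linearized form: ln q = k·ln r + ln C. From the 4 transformed points,
Σln r = 6.4457, Σ(ln r)² = 10.7942, Σln q = 6.6967, Σln r·ln q = 11.3155.
Equations: 10.7942·k + 6.4457·ln C = 11.3155;  6.4457·k + 4·ln C = 6.6967.
Δ = 10.7942·4 − (6.4457)² = 1.6295; k = (11.3155·4 − 6.4457·6.6967)/1.6295 = 1.28699, ln C = (10.7942·6.6967 − 6.4457·11.3155)/1.6295 = -0.39972.

k = 1.287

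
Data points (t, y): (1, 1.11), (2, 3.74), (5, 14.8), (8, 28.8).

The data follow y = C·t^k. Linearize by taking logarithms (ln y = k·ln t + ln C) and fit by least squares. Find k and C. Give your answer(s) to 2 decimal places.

Taking logs, ln y = k·ln t + ln C, so regress ln y on ln t.
Σln t = 4.3820, Σ(ln t)² = 7.3948, Σln y = 7.4784, Σln t·ln y = 12.2389.
Equations: 7.3948·k + 4.3820·ln C = 12.2389;  4.3820·k + 4·ln C = 7.4784.
Solving (det = 10.3771): k = 1.55965, ln C = 0.16101, so C = exp(0.16101) = 1.17469.

k = 1.56, C = 1.17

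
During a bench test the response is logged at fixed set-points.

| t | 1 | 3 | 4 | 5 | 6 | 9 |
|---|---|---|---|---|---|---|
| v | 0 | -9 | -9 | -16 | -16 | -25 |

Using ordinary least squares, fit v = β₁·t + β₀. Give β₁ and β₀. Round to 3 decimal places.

β₁ = -3.054, β₀ = 1.750

AᵀA·[β₁, β₀]ᵀ = Aᵀv reads: 168·β₁ + 28·β₀ = -464;  28·β₁ + 6·β₀ = -75.
Eliminating β₀: 6·(row 1) − 28·(row 2) gives 224·β₁ = 6·(-464) − 28·(-75) = -684, so β₁ = -171/56.
Then β₀ = ((-75) − 28·(-171/56))/6 = 7/4.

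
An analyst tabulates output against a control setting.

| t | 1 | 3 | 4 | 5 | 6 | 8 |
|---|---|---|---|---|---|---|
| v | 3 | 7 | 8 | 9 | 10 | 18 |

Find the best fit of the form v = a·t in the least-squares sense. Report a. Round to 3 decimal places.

From the data, Σt·t = 151.
And Σt·v = 305.
AᵀA·[a]ᵀ = Aᵀv becomes [[151]]·[a]ᵀ = [305]ᵀ.
Hence a = 305 / 151 ≈ 2.01987.

a = 2.020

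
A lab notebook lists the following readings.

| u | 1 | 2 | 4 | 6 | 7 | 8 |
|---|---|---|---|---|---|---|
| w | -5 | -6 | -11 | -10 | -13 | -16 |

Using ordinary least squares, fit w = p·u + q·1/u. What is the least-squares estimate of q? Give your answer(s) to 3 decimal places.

Setting ∂/∂p … = 0 gives: 170·p + 6·q = -340;  6·p + (38845/28224)·q = -1367/84.
(Σu·u = 170, Σu·1/u = 6, Σ1/u·1/u = 38845/28224, Σu·w = -340, Σ1/u·w = -1367/84.)
Eliminating q: (38845/28224)·(row 1) − 6·(row 2) gives (2793793/14112)·p = (38845/28224)·(-340) − 6·(-1367/84) = -2612857/7056, so p = -5225714/2793793.
Then q = ((-1367/84) − 6·(-5225714/2793793))/(38845/28224) = -10253040/2793793.

q = -3.670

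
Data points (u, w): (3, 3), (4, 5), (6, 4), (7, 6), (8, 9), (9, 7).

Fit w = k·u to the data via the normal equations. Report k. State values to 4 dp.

k = 0.9020

Compute the Gram sums: Σu·u = 255.
And Σu·w = 230.
k = 230/255 = 0.901961.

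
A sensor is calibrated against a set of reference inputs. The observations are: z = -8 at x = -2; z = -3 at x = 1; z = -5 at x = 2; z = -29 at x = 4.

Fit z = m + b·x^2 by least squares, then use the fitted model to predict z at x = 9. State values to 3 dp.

ẑ = -145.124

Entries of AᵀA: Σ1 = 4, Σx^2 = 25, Σx^2·x^2 = 289.
And Σz = -45, Σx^2·z = -519.
AᵀA·[m, b]ᵀ = Aᵀz becomes [[4, 25]; [25, 289]]·[m, b]ᵀ = [-45, -519]ᵀ.
det = 4·289 − 25² = 531.
m = ((-45)·289 − 25·(-519))/531 = -10/177; b = (4·(-519) − 25·(-45))/531 = -317/177.
At x = 9: ẑ = (-10/177)·(1) + (-317/177)·(81) = -25687/177.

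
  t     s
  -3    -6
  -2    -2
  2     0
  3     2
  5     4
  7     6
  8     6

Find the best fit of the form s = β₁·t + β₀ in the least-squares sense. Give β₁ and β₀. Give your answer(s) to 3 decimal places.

Normal-equation sums: Σt·t = 164, Σt = 20, Σ1 = 7.
Moment sums: Σt·s = 138, Σs = 10.
XᵀX·[β₁, β₀]ᵀ = Xᵀs becomes [[164, 20]; [20, 7]]·[β₁, β₀]ᵀ = [138, 10]ᵀ.
det = 164·7 − 20² = 748.
β₁ = (138·7 − 20·10)/748 = 383/374; β₀ = (164·10 − 20·138)/748 = -280/187.

β₁ = 1.024, β₀ = -1.497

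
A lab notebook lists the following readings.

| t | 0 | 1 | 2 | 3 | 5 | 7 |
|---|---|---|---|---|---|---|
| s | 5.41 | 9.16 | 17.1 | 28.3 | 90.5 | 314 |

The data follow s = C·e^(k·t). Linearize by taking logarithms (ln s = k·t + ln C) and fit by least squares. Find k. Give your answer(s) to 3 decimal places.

k = 0.579

Linearized form: ln s = k·t + ln C. From the 6 transformed points,
Σt = 18.0000, Σ(t)² = 88.0000, Σln s = 20.3398, Σt·ln s = 80.6941.
Equations: 88.0000·k + 18.0000·ln C = 80.6941;  18.0000·k + 6·ln C = 20.3398.
Δ = 88.0000·6 − (18.0000)² = 204.0000; k = (80.6941·6 − 18.0000·20.3398)/204.0000 = 0.57867, ln C = (88.0000·20.3398 − 18.0000·80.6941)/204.0000 = 1.65396.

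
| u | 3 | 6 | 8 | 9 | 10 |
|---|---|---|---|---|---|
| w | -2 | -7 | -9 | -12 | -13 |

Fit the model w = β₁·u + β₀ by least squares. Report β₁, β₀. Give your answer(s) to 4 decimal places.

β₁ = -1.5714, β₀ = 2.7143

Compute the Gram sums: Σu·u = 290, Σu = 36, Σ1 = 5.
Moment sums: Σu·w = -358, Σw = -43.
AᵀA·[β₁, β₀]ᵀ = Aᵀw becomes [[290, 36]; [36, 5]]·[β₁, β₀]ᵀ = [-358, -43]ᵀ.
det = 290·5 − 36² = 154.
β₁ = ((-358)·5 − 36·(-43))/154 = -11/7; β₀ = (290·(-43) − 36·(-358))/154 = 19/7.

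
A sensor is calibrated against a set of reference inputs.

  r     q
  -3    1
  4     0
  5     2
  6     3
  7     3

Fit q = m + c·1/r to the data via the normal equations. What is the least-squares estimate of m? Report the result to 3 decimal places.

Forming XᵀX = [[5, 179/420]; [179/420, 46181/176400]] and Xᵀq = [9, 209/210]ᵀ gives XᵀX·[m, c]ᵀ = Xᵀq.
Δ = 5·(46181/176400) − (179/420)² = 1381/1225.
m = (9·(46181/176400) − (179/420)·(209/210))/(1381/1225) = 340807/198864; c = (5·(209/210) − (179/420)·9)/(1381/1225) = 16765/16572.

m = 1.714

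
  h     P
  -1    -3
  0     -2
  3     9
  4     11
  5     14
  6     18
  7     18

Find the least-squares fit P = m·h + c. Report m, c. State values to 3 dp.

m = 2.888, c = -0.617

The normal equations are: 136·m + 24·c = 378;  24·m + 7·c = 65.
(Σh·h = 136, Σh = 24, Σ1 = 7, Σh·P = 378, ΣP = 65.)
det = 136·7 − 24² = 376.
m = (378·7 − 24·65)/376 = 543/188; c = (136·65 − 24·378)/376 = -29/47.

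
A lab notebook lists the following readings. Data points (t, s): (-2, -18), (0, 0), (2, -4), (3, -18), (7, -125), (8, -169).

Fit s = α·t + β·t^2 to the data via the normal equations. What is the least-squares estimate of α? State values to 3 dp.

α = 3.320

From the data, Σt·t = 130, Σt·t^2 = 882, Σt^2·t^2 = 6610.
For Mᵀs: Σt·s = -2253, Σt^2·s = -17191.
So MᵀM·[α, β]ᵀ = Mᵀs: [[130, 882]; [882, 6610]]·[α, β]ᵀ = [-2253, -17191]ᵀ.
Determinant 130·6610 − 882² = 81376.
α = ((-2253)·6610 − 882·(-17191))/81376 = 67533/20344; β = (130·(-17191) − 882·(-2253))/81376 = -61921/20344.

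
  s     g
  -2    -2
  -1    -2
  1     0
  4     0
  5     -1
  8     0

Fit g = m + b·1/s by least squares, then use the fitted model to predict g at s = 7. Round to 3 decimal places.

Compute the Gram sums: Σ1 = 6, Σ1/s = 3/40, Σ1/s·1/s = 3789/1600.
For Xᵀg: Σg = -5, Σ1/s·g = 14/5.
Normal equations: [[6, 3/40]; [3/40, 3789/1600]]·[m, b]ᵀ = [-5, 14/5]ᵀ.
Determinant 6·(3789/1600) − (3/40)² = 909/64.
m = ((-5)·(3789/1600) − (3/40)·(14/5))/(909/64) = -6427/7575; b = (6·(14/5) − (3/40)·(-5))/(909/64) = 1832/1515.
At s = 7: ĝ = (-6427/7575)·(1) + (1832/1515)·(1/7) = -11943/17675.

ĝ = -0.676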